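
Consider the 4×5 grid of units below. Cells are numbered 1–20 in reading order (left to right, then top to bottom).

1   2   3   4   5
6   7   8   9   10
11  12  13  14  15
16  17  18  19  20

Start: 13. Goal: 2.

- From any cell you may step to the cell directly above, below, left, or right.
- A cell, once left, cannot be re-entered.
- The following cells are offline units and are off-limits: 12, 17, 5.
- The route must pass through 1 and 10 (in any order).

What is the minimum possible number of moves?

9

Any route passes through 1 and 10 in some order between 13 and 2. Summing Manhattan distances along each leg and taking the cheapest ordering (13 → 10 → 1 → 2) gives a lower bound of 3 + 5 + 1 = 9 moves.
A route of 9 moves achieves this: 13 → 14 → 15 → 10 → 9 → 8 → 7 → 6 → 1 → 2.
Since 9 matches the lower bound, it is optimal.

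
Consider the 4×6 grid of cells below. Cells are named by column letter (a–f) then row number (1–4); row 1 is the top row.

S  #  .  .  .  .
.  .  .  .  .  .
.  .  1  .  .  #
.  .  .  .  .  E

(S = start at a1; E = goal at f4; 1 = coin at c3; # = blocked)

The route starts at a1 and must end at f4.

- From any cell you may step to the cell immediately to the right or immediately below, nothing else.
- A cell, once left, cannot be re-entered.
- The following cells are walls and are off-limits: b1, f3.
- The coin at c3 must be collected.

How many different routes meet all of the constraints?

A right/down-only route from a1 to f4 makes exactly 3 down-moves and 5 right-moves in some order.
With no other constraints that would be C(8,3) = 56 routes.
Split at c3 and multiply the segment counts (each segment already excludes blocked cells): a1→c3: 3; c3→f4: 3; product = 9.
That gives 9 routes.

9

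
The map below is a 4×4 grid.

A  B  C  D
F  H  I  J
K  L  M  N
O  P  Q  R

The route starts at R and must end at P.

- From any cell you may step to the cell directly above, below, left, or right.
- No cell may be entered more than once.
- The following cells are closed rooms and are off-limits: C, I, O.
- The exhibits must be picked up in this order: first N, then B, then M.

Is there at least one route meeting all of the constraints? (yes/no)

no

Even ignoring the required order, no revisit-free route from R to P manages to pass through all of N, B, and M: branching out from R, every path either misses one of them or, having collected them, can no longer reach P without re-entering a cell.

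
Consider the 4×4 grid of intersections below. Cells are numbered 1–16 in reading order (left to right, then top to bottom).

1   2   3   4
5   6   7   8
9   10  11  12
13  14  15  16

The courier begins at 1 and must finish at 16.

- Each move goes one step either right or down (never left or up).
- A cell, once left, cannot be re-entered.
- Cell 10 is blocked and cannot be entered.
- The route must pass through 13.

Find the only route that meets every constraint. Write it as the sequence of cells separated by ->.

Moves only go right or down, so the column and row indices never decrease.
Route from 1: down 3 to 13, right 3 to 16 — 6 moves in all.
Check: all required cells visited.

1 -> 5 -> 9 -> 13 -> 14 -> 15 -> 16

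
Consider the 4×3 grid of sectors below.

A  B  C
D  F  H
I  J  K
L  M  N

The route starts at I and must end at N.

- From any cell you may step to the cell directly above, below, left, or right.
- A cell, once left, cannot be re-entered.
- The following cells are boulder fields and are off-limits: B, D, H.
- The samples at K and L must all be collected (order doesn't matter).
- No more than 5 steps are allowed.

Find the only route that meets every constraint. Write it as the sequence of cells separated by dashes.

Any route must reach K and L and still end at N within 5 moves, so the order of the required stops is forced.
Route from I: down 1 to L, right 1 to M, up 1 to J, right 1 to K, down 1 to N — 5 moves in all.
Check: all required cells visited; 5 ≤ 5 moves.

I - L - M - J - K - N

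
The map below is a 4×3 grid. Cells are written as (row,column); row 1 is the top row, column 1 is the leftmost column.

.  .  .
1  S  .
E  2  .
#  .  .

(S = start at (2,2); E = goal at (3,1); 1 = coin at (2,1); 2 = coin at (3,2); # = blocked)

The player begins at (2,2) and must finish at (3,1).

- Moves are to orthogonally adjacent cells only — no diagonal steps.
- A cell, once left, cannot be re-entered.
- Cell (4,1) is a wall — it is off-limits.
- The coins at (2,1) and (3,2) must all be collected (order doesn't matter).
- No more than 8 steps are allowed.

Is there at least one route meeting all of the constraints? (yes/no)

yes

One route that works: (2,2) → (3,2) → (3,3) → (2,3) → (1,3) → (1,2) → (1,1) → (2,1) → (3,1).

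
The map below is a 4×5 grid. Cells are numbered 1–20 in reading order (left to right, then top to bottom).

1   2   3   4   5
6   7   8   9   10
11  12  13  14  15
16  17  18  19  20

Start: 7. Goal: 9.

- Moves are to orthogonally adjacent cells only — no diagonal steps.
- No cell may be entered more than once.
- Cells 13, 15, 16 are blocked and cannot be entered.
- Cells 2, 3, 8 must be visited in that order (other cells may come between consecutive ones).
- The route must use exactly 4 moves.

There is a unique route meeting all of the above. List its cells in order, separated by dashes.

7 - 2 - 3 - 8 - 9

The waypoints must appear in the order 2, 3, 8, with no cell reused.
Route from 7: up 1 to 2, right 1 to 3, down 1 to 8, right 1 to 9 — 4 moves in all.
Check: order respected (2 at step 1, 3 at step 2, 8 at step 3); 4 moves as required.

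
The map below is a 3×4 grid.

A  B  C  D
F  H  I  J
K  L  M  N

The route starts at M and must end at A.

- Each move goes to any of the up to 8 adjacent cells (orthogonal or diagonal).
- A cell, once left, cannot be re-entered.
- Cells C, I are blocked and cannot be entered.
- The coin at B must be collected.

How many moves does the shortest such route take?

3

Any route passes through B somewhere between M and A. Summing Chebyshev distances along the two legs (M → B → A) gives a lower bound of 2 + 1 = 3 moves.
A route of 3 moves achieves this: M → H → B → A.
Since 3 matches the lower bound, it is optimal.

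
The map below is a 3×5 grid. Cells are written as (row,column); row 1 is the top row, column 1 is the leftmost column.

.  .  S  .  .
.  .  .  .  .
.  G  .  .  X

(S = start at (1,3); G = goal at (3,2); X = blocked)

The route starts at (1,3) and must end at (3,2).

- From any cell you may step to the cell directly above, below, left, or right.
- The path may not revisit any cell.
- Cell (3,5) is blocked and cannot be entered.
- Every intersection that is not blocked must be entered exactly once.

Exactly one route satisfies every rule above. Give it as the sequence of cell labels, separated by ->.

(1,3) -> (1,4) -> (1,5) -> (2,5) -> (2,4) -> (3,4) -> (3,3) -> (2,3) -> (2,2) -> (1,2) -> (1,1) -> (2,1) -> (3,1) -> (3,2)

Need to visit all 14 open cells exactly once, starting at (1,3) and ending at (3,2).
Cell (3,4) has only two open neighbours ((2,4) and (3,3)), so the path must pass straight through it: one of those is the cell it's entered from and the other is where it exits.
Route from (1,3): right 2 to (1,5), down 1 to (2,5), left 1 to (2,4), down 1 to (3,4), left 1 to (3,3), up 1 to (2,3), left 1 to (2,2), up 1 to (1,2), left 1 to (1,1), down 2 to (3,1), right 1 to (3,2) — 13 moves in all.
Check: all 14 open cells covered.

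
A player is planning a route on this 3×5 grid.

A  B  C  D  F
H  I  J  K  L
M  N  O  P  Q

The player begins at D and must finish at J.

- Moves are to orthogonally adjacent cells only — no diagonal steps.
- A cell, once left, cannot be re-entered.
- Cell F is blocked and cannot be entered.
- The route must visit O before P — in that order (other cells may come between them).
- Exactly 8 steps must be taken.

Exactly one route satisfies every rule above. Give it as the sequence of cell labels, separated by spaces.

D C B I N O P K J

The waypoints must appear in the order O, P, with no cell reused.
Route from D: 2× left (reaching B), 2× down (reaching N), 2× right (reaching P), up to K, left to J — 8 moves in all.
Check: order respected (O at step 5, P at step 6); 8 moves as required.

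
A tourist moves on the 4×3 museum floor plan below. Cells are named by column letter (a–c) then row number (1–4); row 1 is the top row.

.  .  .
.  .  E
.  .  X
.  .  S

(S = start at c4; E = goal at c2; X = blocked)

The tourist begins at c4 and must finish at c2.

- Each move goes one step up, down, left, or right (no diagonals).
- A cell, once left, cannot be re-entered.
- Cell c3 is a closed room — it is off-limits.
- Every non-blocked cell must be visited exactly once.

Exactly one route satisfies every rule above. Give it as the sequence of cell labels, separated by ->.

c4 -> b4 -> a4 -> a3 -> b3 -> b2 -> a2 -> a1 -> b1 -> c1 -> c2

Need to visit all 11 open cells exactly once, starting at c4 and ending at c2.
Cell a1 has only two open neighbours (a2 and b1), so the path must pass straight through it: one of those is the cell it's entered from and the other is where it exits.
Route from c4: left 2 to a4, up 1 to a3, right 1 to b3, up 1 to b2, left 1 to a2, up 1 to a1, right 2 to c1, down 1 to c2 — 10 moves in all.
Check: all 11 open cells covered.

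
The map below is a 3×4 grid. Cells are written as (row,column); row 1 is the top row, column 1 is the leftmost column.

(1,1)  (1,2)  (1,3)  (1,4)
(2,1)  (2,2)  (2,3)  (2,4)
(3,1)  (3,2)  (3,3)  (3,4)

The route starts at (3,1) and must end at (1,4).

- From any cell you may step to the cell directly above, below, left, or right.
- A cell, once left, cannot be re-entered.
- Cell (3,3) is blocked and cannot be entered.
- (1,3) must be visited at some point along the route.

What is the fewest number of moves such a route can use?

Any route passes through (1,3) somewhere between (3,1) and (1,4). Summing Manhattan distances along the two legs ((3,1) → (1,3) → (1,4)) gives a lower bound of 4 + 1 = 5 moves.
A route of 5 moves achieves this: (3,1) → (2,1) → (1,1) → (1,2) → (1,3) → (1,4).
Since 5 matches the lower bound, it is optimal.

5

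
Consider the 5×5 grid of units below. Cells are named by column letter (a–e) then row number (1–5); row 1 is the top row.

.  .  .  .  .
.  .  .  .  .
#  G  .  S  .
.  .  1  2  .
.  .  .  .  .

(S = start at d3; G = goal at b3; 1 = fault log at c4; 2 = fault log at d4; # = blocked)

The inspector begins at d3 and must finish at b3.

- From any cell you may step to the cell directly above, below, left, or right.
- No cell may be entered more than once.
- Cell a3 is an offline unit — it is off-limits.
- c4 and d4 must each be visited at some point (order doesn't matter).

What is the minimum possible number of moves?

Any route passes through c4 and d4 in some order between d3 and b3. Summing Manhattan distances along each leg and taking the cheapest ordering (d3 → d4 → c4 → b3) gives a lower bound of 1 + 1 + 2 = 4 moves.
A route of 4 moves achieves this: d3 → d4 → c4 → c3 → b3.
Since 4 matches the lower bound, it is optimal.

4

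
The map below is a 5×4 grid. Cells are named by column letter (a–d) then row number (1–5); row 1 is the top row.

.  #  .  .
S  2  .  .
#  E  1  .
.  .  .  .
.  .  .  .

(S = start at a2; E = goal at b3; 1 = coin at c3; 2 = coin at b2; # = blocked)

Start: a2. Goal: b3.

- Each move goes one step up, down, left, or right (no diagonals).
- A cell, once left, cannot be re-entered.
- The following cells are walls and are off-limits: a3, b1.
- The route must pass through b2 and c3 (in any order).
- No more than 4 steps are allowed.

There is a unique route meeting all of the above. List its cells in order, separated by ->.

a2 -> b2 -> c2 -> c3 -> b3

Any route must reach b2 and c3 and still end at b3 within 4 moves, so the order of the required stops is forced.
Route from a2: 2× right (reaching c2), down to c3, left to b3 — 4 moves in all.
Check: all required cells visited; 4 ≤ 4 moves.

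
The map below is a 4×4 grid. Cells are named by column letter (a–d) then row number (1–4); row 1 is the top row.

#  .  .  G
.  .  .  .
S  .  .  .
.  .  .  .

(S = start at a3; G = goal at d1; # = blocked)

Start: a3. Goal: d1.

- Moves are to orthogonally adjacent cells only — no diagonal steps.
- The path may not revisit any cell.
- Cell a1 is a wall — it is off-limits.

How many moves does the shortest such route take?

The Manhattan distance from a3 to d1 is |3−1| + |1−4| = 5, so at least 5 moves are needed.
A route of 5 moves achieves this: a3 → a2 → b2 → b1 → c1 → d1.
Since 5 matches the lower bound, it is optimal.

5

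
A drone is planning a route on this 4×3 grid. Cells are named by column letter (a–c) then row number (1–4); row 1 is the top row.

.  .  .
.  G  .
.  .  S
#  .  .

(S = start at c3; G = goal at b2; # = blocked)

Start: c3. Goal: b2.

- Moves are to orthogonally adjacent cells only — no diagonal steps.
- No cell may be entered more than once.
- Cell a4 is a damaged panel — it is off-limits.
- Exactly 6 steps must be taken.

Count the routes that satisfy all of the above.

3

Need simple routes of exactly 6 moves from c3 to b2 (Manhattan distance 2, so 2 moves are spent on a detour and 2 undoing it).
Enumerating: c3 c2 c1 b1 a1 a2 b2 | c3 c4 b4 b3 a3 a2 b2 | c3 b3 a3 a2 a1 b1 b2.
That gives 3 routes.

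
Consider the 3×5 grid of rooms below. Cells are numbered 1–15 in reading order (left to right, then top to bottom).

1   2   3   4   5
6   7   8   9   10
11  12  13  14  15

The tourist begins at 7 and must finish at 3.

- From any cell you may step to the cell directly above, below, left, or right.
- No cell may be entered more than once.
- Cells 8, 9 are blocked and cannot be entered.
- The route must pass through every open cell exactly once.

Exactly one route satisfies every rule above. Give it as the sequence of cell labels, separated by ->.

7 -> 2 -> 1 -> 6 -> 11 -> 12 -> 13 -> 14 -> 15 -> 10 -> 5 -> 4 -> 3

Need to visit all 13 open cells exactly once, starting at 7 and ending at 3.
Cell 13 has only two open neighbours (12 and 14), so the path must pass straight through it: one of those is the cell it's entered from and the other is where it exits.
Route from 7: up 1 to 2, left 1 to 1, down 2 to 11, right 4 to 15, up 2 to 5, left 2 to 3 — 12 moves in all.
Check: all 13 open cells covered.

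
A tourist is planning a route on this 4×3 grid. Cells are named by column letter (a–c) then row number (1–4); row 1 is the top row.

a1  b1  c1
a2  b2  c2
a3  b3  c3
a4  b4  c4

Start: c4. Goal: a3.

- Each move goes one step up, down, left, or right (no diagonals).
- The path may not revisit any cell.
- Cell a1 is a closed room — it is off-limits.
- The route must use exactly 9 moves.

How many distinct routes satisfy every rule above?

2

Need simple routes of exactly 9 moves from c4 to a3 (Manhattan distance 3, so 3 moves are spent on a detour and 3 undoing it).
Enumerating: c4 c3 c2 c1 b1 b2 b3 b4 a4 a3 | c4 b4 b3 c3 c2 c1 b1 b2 a2 a3.
That gives 2 routes.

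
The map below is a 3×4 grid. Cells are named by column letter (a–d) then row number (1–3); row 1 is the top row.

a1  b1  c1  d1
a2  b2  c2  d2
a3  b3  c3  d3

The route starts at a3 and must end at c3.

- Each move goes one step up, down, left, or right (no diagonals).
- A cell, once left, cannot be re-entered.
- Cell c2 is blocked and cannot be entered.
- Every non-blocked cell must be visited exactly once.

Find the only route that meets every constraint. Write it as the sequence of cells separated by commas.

Need to visit all 11 open cells exactly once, starting at a3 and ending at c3.
Cell c1 has only two open neighbours (b1 and d1), so the path must pass straight through it: one of those is the cell it's entered from and the other is where it exits.
Route from a3: right 1 to b3, up 1 to b2, left 1 to a2, up 1 to a1, right 3 to d1, down 2 to d3, left 1 to c3 — 10 moves in all.
Check: all 11 open cells covered.

a3, b3, b2, a2, a1, b1, c1, d1, d2, d3, c3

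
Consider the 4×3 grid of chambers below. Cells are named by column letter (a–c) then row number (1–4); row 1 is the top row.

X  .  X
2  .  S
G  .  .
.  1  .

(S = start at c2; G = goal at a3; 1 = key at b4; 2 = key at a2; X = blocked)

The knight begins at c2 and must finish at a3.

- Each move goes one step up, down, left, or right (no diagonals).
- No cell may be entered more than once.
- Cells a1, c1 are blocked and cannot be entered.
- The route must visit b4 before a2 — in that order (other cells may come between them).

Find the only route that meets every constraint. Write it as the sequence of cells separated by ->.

The waypoints must appear in the order b4, a2, with no cell reused.
Route from c2: down 2 to c4, left 1 to b4, up 2 to b2, left 1 to a2, down 1 to a3 — 7 moves in all.
Check: order respected (1 at step 3, 2 at step 6).

c2 -> c3 -> c4 -> b4 -> b3 -> b2 -> a2 -> a3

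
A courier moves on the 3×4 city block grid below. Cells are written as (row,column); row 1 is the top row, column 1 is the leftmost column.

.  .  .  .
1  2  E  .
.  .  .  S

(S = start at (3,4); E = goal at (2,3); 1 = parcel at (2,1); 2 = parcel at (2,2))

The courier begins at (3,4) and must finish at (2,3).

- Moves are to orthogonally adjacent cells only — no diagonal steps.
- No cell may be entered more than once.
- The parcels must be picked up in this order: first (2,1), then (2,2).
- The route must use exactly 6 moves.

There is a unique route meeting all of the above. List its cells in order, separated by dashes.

The waypoints must appear in the order (2,1), (2,2), with no cell reused.
Route from (3,4): left 3 to (3,1), up 1 to (2,1), right 2 to (2,3) — 6 moves in all.
Check: order respected (1 at step 4, 2 at step 5); 6 moves as required.

(3,4) - (3,3) - (3,2) - (3,1) - (2,1) - (2,2) - (2,3)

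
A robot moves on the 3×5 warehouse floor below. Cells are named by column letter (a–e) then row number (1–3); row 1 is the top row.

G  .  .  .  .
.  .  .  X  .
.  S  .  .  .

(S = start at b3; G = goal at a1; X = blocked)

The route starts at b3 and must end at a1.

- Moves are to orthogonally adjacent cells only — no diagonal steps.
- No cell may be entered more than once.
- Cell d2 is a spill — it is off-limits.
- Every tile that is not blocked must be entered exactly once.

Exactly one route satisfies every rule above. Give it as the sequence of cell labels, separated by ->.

Need to visit all 14 open cells exactly once, starting at b3 and ending at a1.
Cell e3 has only two open neighbours (e2 and d3), so the path must pass straight through it: one of those is the cell it's entered from and the other is where it exits.
Route from b3: left 1 to a3, up 1 to a2, right 2 to c2, down 1 to c3, right 2 to e3, up 2 to e1, left 4 to a1 — 13 moves in all.
Check: all 14 open cells covered.

b3 -> a3 -> a2 -> b2 -> c2 -> c3 -> d3 -> e3 -> e2 -> e1 -> d1 -> c1 -> b1 -> a1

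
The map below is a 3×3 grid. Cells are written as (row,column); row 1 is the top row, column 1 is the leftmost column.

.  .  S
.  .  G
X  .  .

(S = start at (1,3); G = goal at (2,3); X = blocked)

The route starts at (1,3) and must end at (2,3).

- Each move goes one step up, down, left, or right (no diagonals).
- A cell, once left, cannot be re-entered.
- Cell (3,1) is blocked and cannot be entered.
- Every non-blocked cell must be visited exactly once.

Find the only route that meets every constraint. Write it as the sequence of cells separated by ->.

Need to visit all 8 open cells exactly once, starting at (1,3) and ending at (2,3).
Route from (1,3): 2× left (reaching (1,1)), down to (2,1), right to (2,2), down to (3,2), right to (3,3), up to (2,3) — 7 moves in all.
Check: all 8 open cells covered.

(1,3) -> (1,2) -> (1,1) -> (2,1) -> (2,2) -> (3,2) -> (3,3) -> (2,3)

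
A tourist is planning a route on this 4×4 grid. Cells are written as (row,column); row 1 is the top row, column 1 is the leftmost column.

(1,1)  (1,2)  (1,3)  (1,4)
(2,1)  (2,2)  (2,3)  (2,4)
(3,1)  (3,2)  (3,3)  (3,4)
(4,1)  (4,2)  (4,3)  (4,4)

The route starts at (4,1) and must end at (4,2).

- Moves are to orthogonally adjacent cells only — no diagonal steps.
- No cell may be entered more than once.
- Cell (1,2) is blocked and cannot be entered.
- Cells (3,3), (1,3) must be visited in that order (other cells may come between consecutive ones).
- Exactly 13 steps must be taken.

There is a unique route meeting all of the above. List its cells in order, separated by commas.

(4,1), (3,1), (2,1), (2,2), (3,2), (3,3), (2,3), (1,3), (1,4), (2,4), (3,4), (4,4), (4,3), (4,2)

The waypoints must appear in the order (3,3), (1,3), with no cell reused.
Route from (4,1): 2× up (reaching (2,1)), right to (2,2), down to (3,2), right to (3,3), 2× up (reaching (1,3)), right to (1,4), 3× down (reaching (4,4)), 2× left (reaching (4,2)) — 13 moves in all.
Check: order respected ((3,3) at step 5, (1,3) at step 7); 13 moves as required.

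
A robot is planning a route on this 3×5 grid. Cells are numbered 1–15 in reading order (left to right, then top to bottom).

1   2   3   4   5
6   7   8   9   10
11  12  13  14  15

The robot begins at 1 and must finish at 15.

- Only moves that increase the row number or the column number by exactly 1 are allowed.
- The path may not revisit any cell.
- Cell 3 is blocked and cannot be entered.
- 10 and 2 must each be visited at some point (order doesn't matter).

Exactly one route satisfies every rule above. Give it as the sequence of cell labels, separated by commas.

Moves only go right or down, so the column and row indices never decrease.
Route from 1: right to 2, down to 7, 3× right (reaching 10), down to 15 — 6 moves in all.
Check: all required cells visited.

1, 2, 7, 8, 9, 10, 15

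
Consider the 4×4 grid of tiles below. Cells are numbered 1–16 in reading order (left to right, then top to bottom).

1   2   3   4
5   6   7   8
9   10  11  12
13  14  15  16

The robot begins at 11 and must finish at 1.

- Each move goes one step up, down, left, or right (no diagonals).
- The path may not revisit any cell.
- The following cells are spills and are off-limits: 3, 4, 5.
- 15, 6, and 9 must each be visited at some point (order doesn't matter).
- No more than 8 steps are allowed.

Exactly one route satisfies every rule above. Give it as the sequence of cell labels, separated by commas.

Any route must reach 15, 6, and 9 and still end at 1 within 8 moves, so the order of the required stops is forced.
Route from 11: down 1 to 15, left 2 to 13, up 1 to 9, right 1 to 10, up 2 to 2, left 1 to 1 — 8 moves in all.
Check: all required cells visited; 8 ≤ 8 moves.

11, 15, 14, 13, 9, 10, 6, 2, 1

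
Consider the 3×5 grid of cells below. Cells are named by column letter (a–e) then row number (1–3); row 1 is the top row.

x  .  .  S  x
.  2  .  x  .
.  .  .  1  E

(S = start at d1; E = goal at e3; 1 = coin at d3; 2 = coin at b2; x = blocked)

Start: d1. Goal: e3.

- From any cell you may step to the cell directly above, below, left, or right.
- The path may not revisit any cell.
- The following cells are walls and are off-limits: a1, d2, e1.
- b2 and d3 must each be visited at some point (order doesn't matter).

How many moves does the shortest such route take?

Any route passes through b2 and d3 in some order between d1 and e3. Summing Manhattan distances along each leg and taking the cheapest ordering (d1 → b2 → d3 → e3) gives a lower bound of 3 + 3 + 1 = 7 moves.
A route of 7 moves achieves this: d1 → c1 → c2 → b2 → b3 → c3 → d3 → e3.
Since 7 matches the lower bound, it is optimal.

7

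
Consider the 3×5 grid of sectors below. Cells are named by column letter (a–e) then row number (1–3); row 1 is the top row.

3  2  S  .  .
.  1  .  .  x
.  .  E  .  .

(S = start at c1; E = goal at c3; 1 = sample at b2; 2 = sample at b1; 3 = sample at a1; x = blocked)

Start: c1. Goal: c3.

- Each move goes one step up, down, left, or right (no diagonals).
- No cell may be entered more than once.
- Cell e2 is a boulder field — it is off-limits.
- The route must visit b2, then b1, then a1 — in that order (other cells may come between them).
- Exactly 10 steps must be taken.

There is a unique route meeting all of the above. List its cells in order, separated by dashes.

The waypoints must appear in the order b2, b1, a1, with no cell reused.
Route from c1: right to d1, down to d2, 2× left (reaching b2), up to b1, left to a1, 2× down (reaching a3), 2× right (reaching c3) — 10 moves in all.
Check: order respected (1 at step 4, 2 at step 5, 3 at step 6); 10 moves as required.

c1 - d1 - d2 - c2 - b2 - b1 - a1 - a2 - a3 - b3 - c3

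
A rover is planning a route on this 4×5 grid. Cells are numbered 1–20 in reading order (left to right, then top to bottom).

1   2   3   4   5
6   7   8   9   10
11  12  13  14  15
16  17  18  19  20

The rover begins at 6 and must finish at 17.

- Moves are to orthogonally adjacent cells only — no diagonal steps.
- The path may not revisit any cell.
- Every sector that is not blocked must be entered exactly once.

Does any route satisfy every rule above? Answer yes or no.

yes

One route that works: 6 → 1 → 2 → 7 → 8 → 3 → 4 → 5 → 10 → 9 → 14 → 15 → 20 → 19 → 18 → 13 → 12 → 11 → 16 → 17.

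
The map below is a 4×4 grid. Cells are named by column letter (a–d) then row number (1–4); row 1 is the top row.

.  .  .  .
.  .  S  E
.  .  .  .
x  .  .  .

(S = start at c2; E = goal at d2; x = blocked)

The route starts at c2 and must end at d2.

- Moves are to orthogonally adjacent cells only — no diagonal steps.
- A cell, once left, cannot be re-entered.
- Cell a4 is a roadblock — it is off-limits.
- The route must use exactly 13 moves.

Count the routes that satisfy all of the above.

Need simple routes of exactly 13 moves from c2 to d2 (Manhattan distance 1, so 6 moves are spent on a detour and 6 undoing it).
Enumerating: c2 c3 d3 d4 c4 b4 b3 b2 a2 a1 b1 c1 d1 d2 | c2 c3 d3 d4 c4 b4 b3 a3 a2 a1 b1 c1 d1 d2 | c2 c3 d3 d4 c4 b4 b3 a3 a2 b2 b1 c1 d1 d2.
That gives 3 routes.

3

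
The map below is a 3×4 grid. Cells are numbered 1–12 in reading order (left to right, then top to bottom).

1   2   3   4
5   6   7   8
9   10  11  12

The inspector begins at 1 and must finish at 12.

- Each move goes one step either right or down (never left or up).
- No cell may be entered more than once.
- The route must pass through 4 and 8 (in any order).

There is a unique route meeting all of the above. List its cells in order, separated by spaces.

1 2 3 4 8 12

Moves only go right or down, so the column and row indices never decrease.
Route from 1: right 3 to 4, down 2 to 12 — 5 moves in all.
Check: all required cells visited.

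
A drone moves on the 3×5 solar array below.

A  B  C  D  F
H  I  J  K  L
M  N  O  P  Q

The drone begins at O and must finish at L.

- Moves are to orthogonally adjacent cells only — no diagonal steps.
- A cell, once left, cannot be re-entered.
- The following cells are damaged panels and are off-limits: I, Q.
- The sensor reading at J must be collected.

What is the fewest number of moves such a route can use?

3

Any route passes through J somewhere between O and L. Summing Manhattan distances along the two legs (O → J → L) gives a lower bound of 1 + 2 = 3 moves.
A route of 3 moves achieves this: O → J → K → L.
Since 3 matches the lower bound, it is optimal.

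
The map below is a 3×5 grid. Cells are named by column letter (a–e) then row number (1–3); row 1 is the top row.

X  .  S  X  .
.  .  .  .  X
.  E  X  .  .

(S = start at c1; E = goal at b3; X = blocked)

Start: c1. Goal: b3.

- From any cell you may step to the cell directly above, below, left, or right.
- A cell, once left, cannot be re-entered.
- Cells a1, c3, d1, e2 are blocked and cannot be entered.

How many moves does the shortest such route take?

The Manhattan distance from c1 to b3 is |1−3| + |3−2| = 3, so at least 3 moves are needed.
A route of 3 moves achieves this: c1 → c2 → b2 → b3.
Since 3 matches the lower bound, it is optimal.

3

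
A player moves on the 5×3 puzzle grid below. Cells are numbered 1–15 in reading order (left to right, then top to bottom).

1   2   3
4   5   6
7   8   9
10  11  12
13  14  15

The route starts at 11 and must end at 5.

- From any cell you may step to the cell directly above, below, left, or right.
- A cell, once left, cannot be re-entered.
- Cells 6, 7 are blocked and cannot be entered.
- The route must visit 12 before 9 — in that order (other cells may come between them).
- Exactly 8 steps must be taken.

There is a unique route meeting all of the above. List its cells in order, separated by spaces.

The waypoints must appear in the order 12, 9, with no cell reused.
Route from 11: left to 10, down to 13, 2× right (reaching 15), 2× up (reaching 9), left to 8, up to 5 — 8 moves in all.
Check: order respected (12 at step 5, 9 at step 6); 8 moves as required.

11 10 13 14 15 12 9 8 5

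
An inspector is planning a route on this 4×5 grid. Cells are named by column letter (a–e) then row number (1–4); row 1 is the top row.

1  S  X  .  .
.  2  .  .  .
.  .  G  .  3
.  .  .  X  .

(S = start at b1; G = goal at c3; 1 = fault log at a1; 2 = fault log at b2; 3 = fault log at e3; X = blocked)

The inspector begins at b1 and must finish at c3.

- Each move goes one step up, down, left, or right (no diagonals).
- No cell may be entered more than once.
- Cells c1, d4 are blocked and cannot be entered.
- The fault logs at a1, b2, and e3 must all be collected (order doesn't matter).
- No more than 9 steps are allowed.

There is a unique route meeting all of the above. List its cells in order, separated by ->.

The 9-move cap with required stops at a1, b2, e3 leaves no slack for detours.
Route from b1: left 1 to a1, down 1 to a2, right 4 to e2, down 1 to e3, left 2 to c3 — 9 moves in all.
Check: all required cells visited; 9 ≤ 9 moves.

b1 -> a1 -> a2 -> b2 -> c2 -> d2 -> e2 -> e3 -> d3 -> c3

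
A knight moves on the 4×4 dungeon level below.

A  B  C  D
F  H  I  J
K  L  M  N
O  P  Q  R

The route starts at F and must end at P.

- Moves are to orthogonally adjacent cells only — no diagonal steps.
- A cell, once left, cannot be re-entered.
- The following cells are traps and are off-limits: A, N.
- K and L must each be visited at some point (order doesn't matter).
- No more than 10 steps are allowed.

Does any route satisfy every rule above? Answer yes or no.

yes

One route that works: F → K → L → P.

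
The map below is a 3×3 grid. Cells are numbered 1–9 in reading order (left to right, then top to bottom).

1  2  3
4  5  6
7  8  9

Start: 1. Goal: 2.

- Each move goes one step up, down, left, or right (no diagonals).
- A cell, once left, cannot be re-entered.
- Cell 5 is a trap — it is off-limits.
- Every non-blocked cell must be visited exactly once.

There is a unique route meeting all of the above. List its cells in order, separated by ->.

Need to visit all 8 open cells exactly once, starting at 1 and ending at 2.
Cell 3 has only two open neighbours (6 and 2), so the path must pass straight through it: one of those is the cell it's entered from and the other is where it exits.
Route from 1: down 2 to 7, right 2 to 9, up 2 to 3, left 1 to 2 — 7 moves in all.
Check: all 8 open cells covered.

1 -> 4 -> 7 -> 8 -> 9 -> 6 -> 3 -> 2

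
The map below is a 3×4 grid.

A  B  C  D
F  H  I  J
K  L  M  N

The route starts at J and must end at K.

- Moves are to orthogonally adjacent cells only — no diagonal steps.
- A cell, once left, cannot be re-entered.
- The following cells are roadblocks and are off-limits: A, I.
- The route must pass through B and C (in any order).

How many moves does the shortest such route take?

Any route passes through B and C in some order between J and K. Summing Manhattan distances along each leg and taking the cheapest ordering (J → C → B → K) gives a lower bound of 2 + 1 + 3 = 6 moves.
A route of 6 moves achieves this: J → D → C → B → H → L → K.
Since 6 matches the lower bound, it is optimal.

6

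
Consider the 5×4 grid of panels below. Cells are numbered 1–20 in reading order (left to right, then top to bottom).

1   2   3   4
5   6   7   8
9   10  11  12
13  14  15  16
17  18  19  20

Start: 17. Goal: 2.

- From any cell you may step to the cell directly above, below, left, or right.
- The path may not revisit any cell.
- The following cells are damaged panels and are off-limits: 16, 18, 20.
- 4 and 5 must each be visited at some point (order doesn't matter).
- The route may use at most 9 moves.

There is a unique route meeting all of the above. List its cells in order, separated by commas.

17, 13, 9, 5, 6, 7, 8, 4, 3, 2

The 9-move cap with required stops at 4, 5 leaves no slack for detours.
Route from 17: 3× up (reaching 5), 3× right (reaching 8), up to 4, 2× left (reaching 2) — 9 moves in all.
Check: all required cells visited; 9 ≤ 9 moves.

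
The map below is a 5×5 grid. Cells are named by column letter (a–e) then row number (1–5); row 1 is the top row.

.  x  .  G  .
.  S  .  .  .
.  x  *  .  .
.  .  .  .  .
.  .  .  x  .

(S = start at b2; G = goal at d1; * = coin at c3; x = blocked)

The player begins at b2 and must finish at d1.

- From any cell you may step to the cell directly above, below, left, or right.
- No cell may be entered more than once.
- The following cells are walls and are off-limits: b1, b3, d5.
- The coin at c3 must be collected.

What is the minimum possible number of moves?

Any route passes through c3 somewhere between b2 and d1. Summing Manhattan distances along the two legs (b2 → c3 → d1) gives a lower bound of 2 + 3 = 5 moves.
A route of 5 moves achieves this: b2 → c2 → c3 → d3 → d2 → d1.
Since 5 matches the lower bound, it is optimal.

5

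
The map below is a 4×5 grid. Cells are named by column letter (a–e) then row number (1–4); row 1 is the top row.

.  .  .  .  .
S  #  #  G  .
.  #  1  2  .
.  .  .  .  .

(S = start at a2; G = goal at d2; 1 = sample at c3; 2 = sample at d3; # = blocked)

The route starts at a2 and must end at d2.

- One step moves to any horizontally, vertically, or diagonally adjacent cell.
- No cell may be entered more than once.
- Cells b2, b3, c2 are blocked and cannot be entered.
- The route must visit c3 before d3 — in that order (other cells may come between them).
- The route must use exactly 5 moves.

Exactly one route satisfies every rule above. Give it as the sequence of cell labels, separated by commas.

The waypoints must appear in the order c3, d3, with no cell reused.
Route from a2: down 1 to a3, down-right 1 to b4, up-right 1 to c3, right 1 to d3, up 1 to d2 — 5 moves in all.
Check: order respected (1 at step 3, 2 at step 4); 5 moves as required.

a2, a3, b4, c3, d3, d2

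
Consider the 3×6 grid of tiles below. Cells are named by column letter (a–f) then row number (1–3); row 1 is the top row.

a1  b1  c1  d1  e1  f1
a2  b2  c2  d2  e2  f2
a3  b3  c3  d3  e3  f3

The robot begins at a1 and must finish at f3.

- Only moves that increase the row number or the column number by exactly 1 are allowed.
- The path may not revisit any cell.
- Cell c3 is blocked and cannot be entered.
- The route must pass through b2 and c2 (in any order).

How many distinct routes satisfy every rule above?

6

A right/down-only route from a1 to f3 makes exactly 2 down-moves and 5 right-moves in some order.
With no other constraints that would be C(7,2) = 21 routes.
A monotone route can only reach the required cells in the order b2, c2, so split there and multiply the segment counts (each segment already excludes blocked cells): a1→b2: 2; b2→c2: 1; c2→f3: 3; product = 6.
That gives 6 routes.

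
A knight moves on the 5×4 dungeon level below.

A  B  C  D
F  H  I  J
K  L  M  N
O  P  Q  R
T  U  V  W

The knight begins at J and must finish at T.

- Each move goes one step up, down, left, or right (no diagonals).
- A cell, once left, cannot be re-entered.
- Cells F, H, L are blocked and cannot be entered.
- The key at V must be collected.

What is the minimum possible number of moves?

Any route passes through V somewhere between J and T. Summing Manhattan distances along the two legs (J → V → T) gives a lower bound of 4 + 2 = 6 moves.
A route of 6 moves achieves this: J → N → R → W → V → U → T.
Since 6 matches the lower bound, it is optimal.

6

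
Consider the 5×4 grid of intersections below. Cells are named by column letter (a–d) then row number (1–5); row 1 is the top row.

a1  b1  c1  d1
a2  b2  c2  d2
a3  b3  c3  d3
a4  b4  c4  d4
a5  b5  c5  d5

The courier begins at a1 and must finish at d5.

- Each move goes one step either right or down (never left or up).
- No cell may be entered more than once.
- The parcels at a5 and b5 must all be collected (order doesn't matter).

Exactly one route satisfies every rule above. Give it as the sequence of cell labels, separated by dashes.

Moves only go right or down, so the column and row indices never decrease.
Route from a1: 4× down (reaching a5), 3× right (reaching d5) — 7 moves in all.
Check: all required cells visited.

a1 - a2 - a3 - a4 - a5 - b5 - c5 - d5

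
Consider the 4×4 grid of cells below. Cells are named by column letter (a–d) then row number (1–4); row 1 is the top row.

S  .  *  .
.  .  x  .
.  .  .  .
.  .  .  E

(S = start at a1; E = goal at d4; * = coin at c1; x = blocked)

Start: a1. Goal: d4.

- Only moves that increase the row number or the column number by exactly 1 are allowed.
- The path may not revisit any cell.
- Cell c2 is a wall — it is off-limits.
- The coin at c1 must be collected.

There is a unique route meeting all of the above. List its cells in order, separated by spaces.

Moves only go right or down, so the column and row indices never decrease.
Route from a1: right 3 to d1, down 3 to d4 — 6 moves in all.
Check: all required cells visited.

a1 b1 c1 d1 d2 d3 d4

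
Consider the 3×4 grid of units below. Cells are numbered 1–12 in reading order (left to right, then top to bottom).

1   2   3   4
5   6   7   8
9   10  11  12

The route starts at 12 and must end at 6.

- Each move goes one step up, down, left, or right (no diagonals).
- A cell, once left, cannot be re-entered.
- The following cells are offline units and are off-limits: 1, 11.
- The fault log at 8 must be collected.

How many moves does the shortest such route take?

Any route passes through 8 somewhere between 12 and 6. Summing Manhattan distances along the two legs (12 → 8 → 6) gives a lower bound of 1 + 2 = 3 moves.
A route of 3 moves achieves this: 12 → 8 → 7 → 6.
Since 3 matches the lower bound, it is optimal.

3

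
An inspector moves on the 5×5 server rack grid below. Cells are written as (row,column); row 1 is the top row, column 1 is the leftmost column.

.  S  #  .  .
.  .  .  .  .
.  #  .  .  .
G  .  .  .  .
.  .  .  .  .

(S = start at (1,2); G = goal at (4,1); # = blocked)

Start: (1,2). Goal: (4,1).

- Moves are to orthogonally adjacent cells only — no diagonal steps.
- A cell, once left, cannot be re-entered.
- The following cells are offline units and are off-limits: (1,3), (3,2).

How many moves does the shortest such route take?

4

The Manhattan distance from (1,2) to (4,1) is |1−4| + |2−1| = 4, so at least 4 moves are needed.
A route of 4 moves achieves this: (1,2) → (2,2) → (2,1) → (3,1) → (4,1).
Since 4 matches the lower bound, it is optimal.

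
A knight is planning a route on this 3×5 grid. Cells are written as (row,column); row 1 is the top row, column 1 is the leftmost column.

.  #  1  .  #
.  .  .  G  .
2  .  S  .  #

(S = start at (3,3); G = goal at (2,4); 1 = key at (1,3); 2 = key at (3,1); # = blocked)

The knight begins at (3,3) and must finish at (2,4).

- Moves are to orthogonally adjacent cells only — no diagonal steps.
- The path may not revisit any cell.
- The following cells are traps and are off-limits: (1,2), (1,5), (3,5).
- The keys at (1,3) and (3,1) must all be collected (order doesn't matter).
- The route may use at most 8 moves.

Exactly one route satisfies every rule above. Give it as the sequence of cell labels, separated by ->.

The budget equals the shortest possible length, so every move has to be on a shortest route through the required cells.
Route from (3,3): left 2 to (3,1), up 1 to (2,1), right 2 to (2,3), up 1 to (1,3), right 1 to (1,4), down 1 to (2,4) — 8 moves in all.
Check: all required cells visited; 8 ≤ 8 moves.

(3,3) -> (3,2) -> (3,1) -> (2,1) -> (2,2) -> (2,3) -> (1,3) -> (1,4) -> (2,4)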